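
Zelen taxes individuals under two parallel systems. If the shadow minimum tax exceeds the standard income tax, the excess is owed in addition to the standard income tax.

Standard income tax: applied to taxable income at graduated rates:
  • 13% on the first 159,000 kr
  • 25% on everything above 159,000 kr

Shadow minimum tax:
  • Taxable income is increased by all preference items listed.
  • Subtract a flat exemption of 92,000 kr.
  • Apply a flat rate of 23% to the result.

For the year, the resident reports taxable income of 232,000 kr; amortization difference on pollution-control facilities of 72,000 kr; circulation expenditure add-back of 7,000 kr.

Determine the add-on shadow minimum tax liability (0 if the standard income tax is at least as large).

Standard income tax:
  159,000 kr × 13% = 20,670 kr
  73,000 kr × 25% = 18,250 kr
  → 38,920 kr

Shadow minimum tax:
  Adjusted income: 232,000 kr + 72,000 kr + 7,000 kr = 311,000 kr
  Less exemption 92,000 kr → base 219,000 kr
  219,000 kr × 23% = 50,370 kr

Excess of shadow minimum tax over standard income tax: 50,370 kr − 38,920 kr = 11,450 kr.

11,450 kr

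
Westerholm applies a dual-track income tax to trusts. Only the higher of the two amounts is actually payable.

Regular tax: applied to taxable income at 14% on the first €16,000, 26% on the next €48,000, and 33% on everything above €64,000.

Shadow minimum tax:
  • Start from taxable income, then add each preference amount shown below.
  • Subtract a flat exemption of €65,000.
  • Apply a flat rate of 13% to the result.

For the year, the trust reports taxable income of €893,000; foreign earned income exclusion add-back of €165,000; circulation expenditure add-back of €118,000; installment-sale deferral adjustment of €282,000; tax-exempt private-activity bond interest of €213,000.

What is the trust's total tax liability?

Shadow minimum tax:
  Adjusted income: €893,000 + €165,000 + €118,000 + €282,000 + €213,000 = €1,671,000
  Less exemption €65,000 → base €1,606,000
  €1,606,000 × 13% = €208,780

Regular tax:
  €16,000 × 14% = €2,240
  €48,000 × 26% = €12,480
  €829,000 × 33% = €273,570
  → €288,290

€288,290 > €208,780, so the regular tax governs.

€288,290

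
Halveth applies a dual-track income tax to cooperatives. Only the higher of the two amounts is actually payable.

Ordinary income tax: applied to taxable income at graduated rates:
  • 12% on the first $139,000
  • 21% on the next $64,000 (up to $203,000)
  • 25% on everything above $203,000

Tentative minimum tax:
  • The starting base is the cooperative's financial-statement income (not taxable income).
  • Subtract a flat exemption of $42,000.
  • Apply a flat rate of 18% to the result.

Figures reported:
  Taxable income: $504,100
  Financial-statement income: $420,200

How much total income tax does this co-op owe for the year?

$105,395

Ordinary income tax:
  $139,000 × 12% = $16,680
  $64,000 × 21% = $13,440
  $301,100 × 25% = $75,275
  → $105,395

Tentative minimum tax:
  Base (financial-statement income): $420,200
  Less exemption $42,000 → base $378,200
  $378,200 × 18% = $68,076

$105,395 > $68,076, so the ordinary income tax governs.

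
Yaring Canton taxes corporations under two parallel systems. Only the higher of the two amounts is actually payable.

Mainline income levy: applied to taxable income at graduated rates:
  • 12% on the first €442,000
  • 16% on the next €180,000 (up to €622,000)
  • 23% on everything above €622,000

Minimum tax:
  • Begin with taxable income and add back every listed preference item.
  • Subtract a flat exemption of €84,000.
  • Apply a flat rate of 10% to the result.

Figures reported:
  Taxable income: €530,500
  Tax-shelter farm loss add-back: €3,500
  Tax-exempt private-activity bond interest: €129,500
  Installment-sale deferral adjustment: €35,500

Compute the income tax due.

Minimum tax:
  Adjusted income: €530,500 + €3,500 + €129,500 + €35,500 = €699,000
  Less exemption €84,000 → base €615,000
  €615,000 × 10% = €61,500

Mainline income levy:
  €442,000 × 12% = €53,040
  €88,500 × 16% = €14,160
  → €67,200

€67,200 > €61,500, so the mainline income levy governs.

€67,200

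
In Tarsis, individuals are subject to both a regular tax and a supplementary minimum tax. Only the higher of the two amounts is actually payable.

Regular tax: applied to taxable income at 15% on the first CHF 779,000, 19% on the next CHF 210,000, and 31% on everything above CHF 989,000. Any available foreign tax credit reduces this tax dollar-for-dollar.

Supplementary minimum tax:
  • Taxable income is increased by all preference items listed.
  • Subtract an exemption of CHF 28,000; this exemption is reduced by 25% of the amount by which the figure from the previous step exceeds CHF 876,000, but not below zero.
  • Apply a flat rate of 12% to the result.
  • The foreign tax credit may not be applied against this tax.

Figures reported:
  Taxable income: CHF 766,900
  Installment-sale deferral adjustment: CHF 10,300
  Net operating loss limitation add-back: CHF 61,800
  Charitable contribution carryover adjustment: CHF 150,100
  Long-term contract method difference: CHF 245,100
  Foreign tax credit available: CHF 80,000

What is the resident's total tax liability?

Regular tax:
  CHF 766,900 × 15% = CHF 115,035
  Less foreign tax credit CHF 80,000 → CHF 35,035

Supplementary minimum tax:
  Adjusted income: CHF 766,900 + CHF 10,300 + CHF 61,800 + CHF 150,100 + CHF 245,100 = CHF 1,234,200
  Exemption: 25% × (CHF 1,234,200 − CHF 876,000) = CHF 89,550 ≥ CHF 28,000, so the exemption is fully phased out
  Base: CHF 1,234,200 − CHF 0 = CHF 1,234,200
  CHF 1,234,200 × 12% = CHF 148,104

CHF 148,104 > CHF 35,035, so the supplementary minimum tax is the binding amount.

CHF 148,104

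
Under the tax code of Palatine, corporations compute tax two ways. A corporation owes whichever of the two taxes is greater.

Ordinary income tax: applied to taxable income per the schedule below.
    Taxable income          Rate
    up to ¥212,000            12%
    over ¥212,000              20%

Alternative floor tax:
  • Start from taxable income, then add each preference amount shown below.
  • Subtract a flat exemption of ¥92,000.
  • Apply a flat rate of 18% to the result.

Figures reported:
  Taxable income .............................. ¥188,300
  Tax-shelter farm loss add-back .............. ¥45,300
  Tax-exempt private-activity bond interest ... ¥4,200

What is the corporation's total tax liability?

Alternative floor tax:
  Adjusted income: ¥188,300 + ¥45,300 + ¥4,200 = ¥237,800
  Less exemption ¥92,000 → base ¥145,800
  ¥145,800 × 18% = ¥26,244

Ordinary income tax:
  ¥188,300 × 12% = ¥22,596

¥26,244 > ¥22,596, so the alternative floor tax is the binding amount.

¥26,244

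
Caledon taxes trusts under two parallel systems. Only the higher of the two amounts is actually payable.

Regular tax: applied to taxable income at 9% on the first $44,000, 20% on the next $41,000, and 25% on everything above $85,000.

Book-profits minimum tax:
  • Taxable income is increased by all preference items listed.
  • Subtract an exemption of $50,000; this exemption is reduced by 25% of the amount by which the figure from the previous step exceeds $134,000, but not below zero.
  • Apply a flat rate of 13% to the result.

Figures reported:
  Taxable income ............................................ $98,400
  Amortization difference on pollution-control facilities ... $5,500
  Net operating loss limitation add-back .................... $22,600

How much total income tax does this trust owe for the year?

$15,510

Regular tax:
  $44,000 × 9% = $3,960
  $41,000 × 20% = $8,200
  $13,400 × 25% = $3,350
  → $15,510

Book-profits minimum tax:
  Adjusted income: $98,400 + $5,500 + $22,600 = $126,500
  Exemption: $126,500 ≤ $134,000, so full $50,000 applies
  Base: $126,500 − $50,000 = $76,500
  $76,500 × 13% = $9,945

$15,510 > $9,945, so the regular tax governs.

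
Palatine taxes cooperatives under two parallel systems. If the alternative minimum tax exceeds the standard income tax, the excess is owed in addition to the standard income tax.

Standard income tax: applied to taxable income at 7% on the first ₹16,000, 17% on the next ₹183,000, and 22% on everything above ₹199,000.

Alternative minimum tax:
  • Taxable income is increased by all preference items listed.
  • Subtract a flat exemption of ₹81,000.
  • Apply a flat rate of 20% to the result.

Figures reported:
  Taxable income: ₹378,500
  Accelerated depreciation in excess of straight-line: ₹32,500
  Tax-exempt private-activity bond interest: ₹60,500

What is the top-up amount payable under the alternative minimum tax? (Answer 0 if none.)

₹6,380

Alternative minimum tax:
  Adjusted income: ₹378,500 + ₹32,500 + ₹60,500 = ₹471,500
  Less exemption ₹81,000 → base ₹390,500
  ₹390,500 × 20% = ₹78,100

Standard income tax:
  ₹16,000 × 7% = ₹1,120
  ₹183,000 × 17% = ₹31,110
  ₹179,500 × 22% = ₹39,490
  → ₹71,720

Excess of alternative minimum tax over standard income tax: ₹78,100 − ₹71,720 = ₹6,380.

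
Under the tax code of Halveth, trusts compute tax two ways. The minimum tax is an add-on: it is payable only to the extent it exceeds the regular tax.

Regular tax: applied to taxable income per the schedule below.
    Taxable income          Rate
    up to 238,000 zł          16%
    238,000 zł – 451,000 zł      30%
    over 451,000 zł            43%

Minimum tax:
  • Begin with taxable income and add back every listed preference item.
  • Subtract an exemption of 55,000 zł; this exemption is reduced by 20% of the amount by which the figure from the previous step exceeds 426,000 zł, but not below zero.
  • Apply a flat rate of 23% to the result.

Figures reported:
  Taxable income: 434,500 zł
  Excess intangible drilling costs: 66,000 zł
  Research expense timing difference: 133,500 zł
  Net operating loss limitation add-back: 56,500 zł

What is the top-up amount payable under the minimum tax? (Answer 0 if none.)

Minimum tax:
  Adjusted income: 434,500 zł + 66,000 zł + 133,500 zł + 56,500 zł = 690,500 zł
  Exemption: 55,000 zł − 20% × (690,500 zł − 426,000 zł) = 55,000 zł − 52,900 zł = 2,100 zł
  Base: 690,500 zł − 2,100 zł = 688,400 zł
  688,400 zł × 23% = 158,332 zł

Regular tax:
  238,000 zł × 16% = 38,080 zł
  196,500 zł × 30% = 58,950 zł
  → 97,030 zł

Excess of minimum tax over regular tax: 158,332 zł − 97,030 zł = 61,302 zł.

61,302 zł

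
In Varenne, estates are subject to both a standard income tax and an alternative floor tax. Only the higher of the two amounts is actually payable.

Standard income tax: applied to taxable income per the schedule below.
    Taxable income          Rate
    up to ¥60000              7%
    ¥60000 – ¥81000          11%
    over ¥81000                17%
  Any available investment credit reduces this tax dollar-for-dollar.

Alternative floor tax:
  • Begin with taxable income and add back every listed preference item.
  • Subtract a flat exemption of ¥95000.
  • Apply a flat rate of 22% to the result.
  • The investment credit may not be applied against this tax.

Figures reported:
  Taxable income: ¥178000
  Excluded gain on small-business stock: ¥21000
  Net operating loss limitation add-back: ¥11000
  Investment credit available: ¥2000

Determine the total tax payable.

¥25300

Standard income tax:
  ¥60000 × 7% = ¥4200
  ¥21000 × 11% = ¥2310
  ¥97000 × 17% = ¥16490
  → ¥23000
  Less investment credit ¥2000 → ¥21000

Alternative floor tax:
  Adjusted income: ¥178000 + ¥21000 + ¥11000 = ¥210000
  Less exemption ¥95000 → base ¥115000
  ¥115000 × 22% = ¥25300

¥25300 > ¥21000, so the alternative floor tax is the binding amount.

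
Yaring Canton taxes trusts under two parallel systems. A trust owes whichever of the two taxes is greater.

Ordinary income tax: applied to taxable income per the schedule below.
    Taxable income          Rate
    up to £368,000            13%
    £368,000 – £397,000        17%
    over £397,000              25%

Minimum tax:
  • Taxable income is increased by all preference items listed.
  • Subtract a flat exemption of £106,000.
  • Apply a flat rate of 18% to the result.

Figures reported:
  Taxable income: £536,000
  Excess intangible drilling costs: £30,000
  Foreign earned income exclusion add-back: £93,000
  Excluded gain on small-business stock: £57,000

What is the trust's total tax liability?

Minimum tax:
  Adjusted income: £536,000 + £30,000 + £93,000 + £57,000 = £716,000
  Less exemption £106,000 → base £610,000
  £610,000 × 18% = £109,800

Ordinary income tax:
  £368,000 × 13% = £47,840
  £29,000 × 17% = £4,930
  £139,000 × 25% = £34,750
  → £87,520

£109,800 > £87,520, so the minimum tax is the binding amount.

£109,800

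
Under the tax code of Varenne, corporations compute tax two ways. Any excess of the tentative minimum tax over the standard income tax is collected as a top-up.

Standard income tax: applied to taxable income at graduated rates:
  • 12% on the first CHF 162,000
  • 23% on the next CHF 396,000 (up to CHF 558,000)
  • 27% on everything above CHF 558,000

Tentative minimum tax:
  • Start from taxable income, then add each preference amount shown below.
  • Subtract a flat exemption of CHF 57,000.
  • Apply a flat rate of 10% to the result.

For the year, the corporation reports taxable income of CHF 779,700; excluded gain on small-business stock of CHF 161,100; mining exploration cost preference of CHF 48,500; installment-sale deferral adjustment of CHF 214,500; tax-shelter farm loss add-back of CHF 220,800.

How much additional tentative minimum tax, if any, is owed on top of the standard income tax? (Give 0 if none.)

CHF 0

Standard income tax:
  CHF 162,000 × 12% = CHF 19,440
  CHF 396,000 × 23% = CHF 91,080
  CHF 221,700 × 27% = CHF 59,859
  → CHF 170,379

Tentative minimum tax:
  Adjusted income: CHF 779,700 + CHF 161,100 + CHF 48,500 + CHF 214,500 + CHF 220,800 = CHF 1,424,600
  Less exemption CHF 57,000 → base CHF 1,367,600
  CHF 1,367,600 × 10% = CHF 136,760

CHF 136,760 ≤ CHF 170,379, so no add-on is due.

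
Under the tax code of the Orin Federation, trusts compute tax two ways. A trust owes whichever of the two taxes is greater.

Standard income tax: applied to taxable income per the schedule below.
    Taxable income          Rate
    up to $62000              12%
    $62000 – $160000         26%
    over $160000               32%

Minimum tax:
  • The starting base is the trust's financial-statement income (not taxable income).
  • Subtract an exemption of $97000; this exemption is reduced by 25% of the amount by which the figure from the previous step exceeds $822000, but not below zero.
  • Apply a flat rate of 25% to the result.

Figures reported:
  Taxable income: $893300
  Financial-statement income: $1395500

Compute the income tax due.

Standard income tax:
  $62000 × 12% = $7440
  $98000 × 26% = $25480
  $733300 × 32% = $234656
  → $267576

Minimum tax:
  Base (financial-statement income): $1395500
  Exemption: 25% × ($1395500 − $822000) = $143375 ≥ $97000, so the exemption is fully phased out
  Base: $1395500 − $0 = $1395500
  $1395500 × 25% = $348875

$348875 > $267576, so the minimum tax is the binding amount.

$348875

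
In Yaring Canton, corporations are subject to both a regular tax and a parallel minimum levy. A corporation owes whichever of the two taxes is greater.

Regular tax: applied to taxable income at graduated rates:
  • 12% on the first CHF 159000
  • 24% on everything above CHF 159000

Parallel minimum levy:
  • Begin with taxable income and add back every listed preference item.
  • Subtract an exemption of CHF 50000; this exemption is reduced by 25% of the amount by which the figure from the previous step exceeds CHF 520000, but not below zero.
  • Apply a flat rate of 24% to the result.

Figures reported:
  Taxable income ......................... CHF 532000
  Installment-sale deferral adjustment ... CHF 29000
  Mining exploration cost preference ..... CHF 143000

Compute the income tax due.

Parallel minimum levy:
  Adjusted income: CHF 532000 + CHF 29000 + CHF 143000 = CHF 704000
  Exemption: CHF 50000 − 25% × (CHF 704000 − CHF 520000) = CHF 50000 − CHF 46000 = CHF 4000
  Base: CHF 704000 − CHF 4000 = CHF 700000
  CHF 700000 × 24% = CHF 168000

Regular tax:
  CHF 159000 × 12% = CHF 19080
  CHF 373000 × 24% = CHF 89520
  → CHF 108600

CHF 168000 > CHF 108600, so the parallel minimum levy is the binding amount.

CHF 168000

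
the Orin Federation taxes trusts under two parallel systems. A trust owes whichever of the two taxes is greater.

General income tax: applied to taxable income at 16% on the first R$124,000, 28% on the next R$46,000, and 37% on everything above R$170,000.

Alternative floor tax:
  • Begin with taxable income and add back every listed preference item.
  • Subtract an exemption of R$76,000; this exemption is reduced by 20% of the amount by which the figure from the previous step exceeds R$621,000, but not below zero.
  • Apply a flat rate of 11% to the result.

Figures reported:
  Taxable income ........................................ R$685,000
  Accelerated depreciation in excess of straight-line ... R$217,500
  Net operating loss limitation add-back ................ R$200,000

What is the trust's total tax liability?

R$223,270

General income tax:
  R$124,000 × 16% = R$19,840
  R$46,000 × 28% = R$12,880
  R$515,000 × 37% = R$190,550
  → R$223,270

Alternative floor tax:
  Adjusted income: R$685,000 + R$217,500 + R$200,000 = R$1,102,500
  Exemption: 20% × (R$1,102,500 − R$621,000) = R$96,300 ≥ R$76,000, so the exemption is fully phased out
  Base: R$1,102,500 − R$0 = R$1,102,500
  R$1,102,500 × 11% = R$121,275

R$223,270 > R$121,275, so the general income tax governs.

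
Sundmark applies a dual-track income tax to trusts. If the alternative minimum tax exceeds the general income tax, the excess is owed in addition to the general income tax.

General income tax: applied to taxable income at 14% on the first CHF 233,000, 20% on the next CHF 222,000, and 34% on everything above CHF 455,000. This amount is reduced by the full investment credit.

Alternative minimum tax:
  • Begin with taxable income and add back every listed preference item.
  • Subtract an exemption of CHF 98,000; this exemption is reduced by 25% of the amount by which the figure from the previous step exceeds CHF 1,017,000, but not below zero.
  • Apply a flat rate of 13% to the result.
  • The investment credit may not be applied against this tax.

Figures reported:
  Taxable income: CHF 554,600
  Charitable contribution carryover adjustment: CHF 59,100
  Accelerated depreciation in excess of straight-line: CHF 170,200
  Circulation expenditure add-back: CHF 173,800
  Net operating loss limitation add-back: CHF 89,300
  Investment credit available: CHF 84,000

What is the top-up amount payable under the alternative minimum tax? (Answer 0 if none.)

CHF 97,461

Alternative minimum tax:
  Adjusted income: CHF 554,600 + CHF 59,100 + CHF 170,200 + CHF 173,800 + CHF 89,300 = CHF 1,047,000
  Exemption: CHF 98,000 − 25% × (CHF 1,047,000 − CHF 1,017,000) = CHF 98,000 − CHF 7,500 = CHF 90,500
  Base: CHF 1,047,000 − CHF 90,500 = CHF 956,500
  CHF 956,500 × 13% = CHF 124,345

General income tax:
  CHF 233,000 × 14% = CHF 32,620
  CHF 222,000 × 20% = CHF 44,400
  CHF 99,600 × 34% = CHF 33,864
  → CHF 110,884
  Less investment credit CHF 84,000 → CHF 26,884

Excess of alternative minimum tax over general income tax: CHF 124,345 − CHF 26,884 = CHF 97,461.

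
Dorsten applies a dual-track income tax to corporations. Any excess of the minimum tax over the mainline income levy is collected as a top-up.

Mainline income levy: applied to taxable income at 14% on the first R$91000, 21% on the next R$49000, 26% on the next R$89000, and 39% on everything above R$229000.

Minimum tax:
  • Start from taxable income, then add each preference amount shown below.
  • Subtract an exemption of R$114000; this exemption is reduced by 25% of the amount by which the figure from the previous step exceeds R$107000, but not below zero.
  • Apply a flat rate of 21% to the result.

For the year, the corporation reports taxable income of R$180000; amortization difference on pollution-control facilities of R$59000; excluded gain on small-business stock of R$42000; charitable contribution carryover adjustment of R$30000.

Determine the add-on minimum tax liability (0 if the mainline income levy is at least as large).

Minimum tax:
  Adjusted income: R$180000 + R$59000 + R$42000 + R$30000 = R$311000
  Exemption: R$114000 − 25% × (R$311000 − R$107000) = R$114000 − R$51000 = R$63000
  Base: R$311000 − R$63000 = R$248000
  R$248000 × 21% = R$52080

Mainline income levy:
  R$91000 × 14% = R$12740
  R$49000 × 21% = R$10290
  R$40000 × 26% = R$10400
  → R$33430

Excess of minimum tax over mainline income levy: R$52080 − R$33430 = R$18650.

R$18650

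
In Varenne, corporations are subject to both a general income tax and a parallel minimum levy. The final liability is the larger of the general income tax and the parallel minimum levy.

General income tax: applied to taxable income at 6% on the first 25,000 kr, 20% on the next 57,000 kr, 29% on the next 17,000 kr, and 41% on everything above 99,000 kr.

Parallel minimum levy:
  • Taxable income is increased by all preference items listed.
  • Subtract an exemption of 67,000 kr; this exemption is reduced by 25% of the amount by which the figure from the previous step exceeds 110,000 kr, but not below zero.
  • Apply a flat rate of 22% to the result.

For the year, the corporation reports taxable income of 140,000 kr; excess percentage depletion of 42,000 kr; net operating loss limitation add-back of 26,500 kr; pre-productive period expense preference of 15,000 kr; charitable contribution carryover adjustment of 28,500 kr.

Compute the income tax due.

48,510 kr

Parallel minimum levy:
  Adjusted income: 140,000 kr + 42,000 kr + 26,500 kr + 15,000 kr + 28,500 kr = 252,000 kr
  Exemption: 67,000 kr − 25% × (252,000 kr − 110,000 kr) = 67,000 kr − 35,500 kr = 31,500 kr
  Base: 252,000 kr − 31,500 kr = 220,500 kr
  220,500 kr × 22% = 48,510 kr

General income tax:
  25,000 kr × 6% = 1,500 kr
  57,000 kr × 20% = 11,400 kr
  17,000 kr × 29% = 4,930 kr
  41,000 kr × 41% = 16,810 kr
  → 34,640 kr

48,510 kr > 34,640 kr, so the parallel minimum levy is the binding amount.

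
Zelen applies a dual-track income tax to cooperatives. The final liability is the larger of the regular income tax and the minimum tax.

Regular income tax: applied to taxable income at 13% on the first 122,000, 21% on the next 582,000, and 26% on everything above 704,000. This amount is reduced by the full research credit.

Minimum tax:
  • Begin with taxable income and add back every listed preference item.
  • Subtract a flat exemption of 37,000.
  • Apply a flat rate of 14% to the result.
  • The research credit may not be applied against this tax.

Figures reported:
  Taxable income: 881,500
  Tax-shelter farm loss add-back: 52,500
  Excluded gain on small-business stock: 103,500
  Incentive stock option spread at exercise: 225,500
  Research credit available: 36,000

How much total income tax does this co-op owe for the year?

Minimum tax:
  Adjusted income: 881,500 + 52,500 + 103,500 + 225,500 = 1,263,000
  Less exemption 37,000 → base 1,226,000
  1,226,000 × 14% = 171,640

Regular income tax:
  122,000 × 13% = 15,860
  582,000 × 21% = 122,220
  177,500 × 26% = 46,150
  → 184,230
  Less research credit 36,000 → 148,230

171,640 > 148,230, so the minimum tax is the binding amount.

171,640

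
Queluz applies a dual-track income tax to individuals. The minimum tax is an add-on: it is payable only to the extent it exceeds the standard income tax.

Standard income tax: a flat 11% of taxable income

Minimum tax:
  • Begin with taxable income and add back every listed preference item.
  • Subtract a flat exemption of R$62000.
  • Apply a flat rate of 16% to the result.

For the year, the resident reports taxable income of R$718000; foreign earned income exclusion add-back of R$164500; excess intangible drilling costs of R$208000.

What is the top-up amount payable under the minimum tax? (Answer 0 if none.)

Minimum tax:
  Adjusted income: R$718000 + R$164500 + R$208000 = R$1090500
  Less exemption R$62000 → base R$1028500
  R$1028500 × 16% = R$164560

Standard income tax:
  R$718000 × 11% = R$78980

Excess of minimum tax over standard income tax: R$164560 − R$78980 = R$85580.

R$85580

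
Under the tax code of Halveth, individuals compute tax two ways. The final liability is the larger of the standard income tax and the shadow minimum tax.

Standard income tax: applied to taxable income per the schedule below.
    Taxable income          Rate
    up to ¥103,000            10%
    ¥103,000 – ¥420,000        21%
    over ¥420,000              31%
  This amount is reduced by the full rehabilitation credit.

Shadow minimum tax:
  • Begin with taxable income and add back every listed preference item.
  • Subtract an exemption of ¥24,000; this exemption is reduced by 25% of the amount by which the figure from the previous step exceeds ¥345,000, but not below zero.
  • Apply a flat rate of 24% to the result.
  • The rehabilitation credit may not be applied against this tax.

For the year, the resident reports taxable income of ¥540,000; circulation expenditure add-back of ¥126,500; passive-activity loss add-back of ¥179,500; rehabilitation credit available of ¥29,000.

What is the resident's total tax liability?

Shadow minimum tax:
  Adjusted income: ¥540,000 + ¥126,500 + ¥179,500 = ¥846,000
  Exemption: 25% × (¥846,000 − ¥345,000) = ¥125,250 ≥ ¥24,000, so the exemption is fully phased out
  Base: ¥846,000 − ¥0 = ¥846,000
  ¥846,000 × 24% = ¥203,040

Standard income tax:
  ¥103,000 × 10% = ¥10,300
  ¥317,000 × 21% = ¥66,570
  ¥120,000 × 31% = ¥37,200
  → ¥114,070
  Less rehabilitation credit ¥29,000 → ¥85,070

¥203,040 > ¥85,070, so the shadow minimum tax is the binding amount.

¥203,040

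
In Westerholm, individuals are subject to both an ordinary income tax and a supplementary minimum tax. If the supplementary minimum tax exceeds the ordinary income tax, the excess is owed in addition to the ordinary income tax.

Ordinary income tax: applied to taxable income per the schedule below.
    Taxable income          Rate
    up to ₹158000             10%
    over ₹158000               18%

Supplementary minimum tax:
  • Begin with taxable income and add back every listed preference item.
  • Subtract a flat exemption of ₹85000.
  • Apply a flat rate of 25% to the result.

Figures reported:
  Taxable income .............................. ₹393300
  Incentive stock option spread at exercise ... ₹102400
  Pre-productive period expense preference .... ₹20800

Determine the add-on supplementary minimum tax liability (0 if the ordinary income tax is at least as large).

Ordinary income tax:
  ₹158000 × 10% = ₹15800
  ₹235300 × 18% = ₹42354
  → ₹58154

Supplementary minimum tax:
  Adjusted income: ₹393300 + ₹102400 + ₹20800 = ₹516500
  Less exemption ₹85000 → base ₹431500
  ₹431500 × 25% = ₹107875

Excess of supplementary minimum tax over ordinary income tax: ₹107875 − ₹58154 = ₹49721.

₹49721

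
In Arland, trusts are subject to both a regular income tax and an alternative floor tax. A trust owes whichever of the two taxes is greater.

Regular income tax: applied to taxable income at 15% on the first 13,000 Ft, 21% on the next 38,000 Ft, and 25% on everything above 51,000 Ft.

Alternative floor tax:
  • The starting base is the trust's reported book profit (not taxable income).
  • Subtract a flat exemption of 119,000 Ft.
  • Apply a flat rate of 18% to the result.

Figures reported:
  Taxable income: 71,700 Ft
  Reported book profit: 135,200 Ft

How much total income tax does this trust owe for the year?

Regular income tax:
  13,000 Ft × 15% = 1,950 Ft
  38,000 Ft × 21% = 7,980 Ft
  20,700 Ft × 25% = 5,175 Ft
  → 15,105 Ft

Alternative floor tax:
  Base (reported book profit): 135,200 Ft
  Less exemption 119,000 Ft → base 16,200 Ft
  16,200 Ft × 18% = 2,916 Ft

15,105 Ft > 2,916 Ft, so the regular income tax governs.

15,105 Ft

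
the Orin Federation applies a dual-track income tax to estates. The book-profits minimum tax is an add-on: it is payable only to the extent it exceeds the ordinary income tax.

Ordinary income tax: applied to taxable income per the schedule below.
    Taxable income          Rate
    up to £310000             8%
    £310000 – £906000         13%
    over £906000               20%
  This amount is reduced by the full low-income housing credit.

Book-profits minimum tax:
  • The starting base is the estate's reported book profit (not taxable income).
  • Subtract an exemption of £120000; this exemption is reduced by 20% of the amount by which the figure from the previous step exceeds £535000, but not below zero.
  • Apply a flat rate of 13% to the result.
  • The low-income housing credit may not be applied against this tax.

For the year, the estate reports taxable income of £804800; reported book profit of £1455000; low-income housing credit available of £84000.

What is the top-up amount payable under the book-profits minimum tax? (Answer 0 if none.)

Book-profits minimum tax:
  Base (reported book profit): £1455000
  Exemption: 20% × (£1455000 − £535000) = £184000 ≥ £120000, so the exemption is fully phased out
  Base: £1455000 − £0 = £1455000
  £1455000 × 13% = £189150

Ordinary income tax:
  £310000 × 8% = £24800
  £494800 × 13% = £64324
  → £89124
  Less low-income housing credit £84000 → £5124

Excess of book-profits minimum tax over ordinary income tax: £189150 − £5124 = £184026.

£184026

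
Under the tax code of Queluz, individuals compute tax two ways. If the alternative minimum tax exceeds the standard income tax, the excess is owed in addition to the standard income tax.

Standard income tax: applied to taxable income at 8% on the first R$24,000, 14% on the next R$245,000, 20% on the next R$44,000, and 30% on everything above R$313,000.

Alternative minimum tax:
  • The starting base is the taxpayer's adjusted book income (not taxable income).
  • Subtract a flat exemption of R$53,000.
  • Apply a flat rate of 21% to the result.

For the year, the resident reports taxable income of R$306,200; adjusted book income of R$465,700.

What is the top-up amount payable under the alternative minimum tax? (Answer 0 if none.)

R$43,007

Alternative minimum tax:
  Base (adjusted book income): R$465,700
  Less exemption R$53,000 → base R$412,700
  R$412,700 × 21% = R$86,667

Standard income tax:
  R$24,000 × 8% = R$1,920
  R$245,000 × 14% = R$34,300
  R$37,200 × 20% = R$7,440
  → R$43,660

Excess of alternative minimum tax over standard income tax: R$86,667 − R$43,660 = R$43,007.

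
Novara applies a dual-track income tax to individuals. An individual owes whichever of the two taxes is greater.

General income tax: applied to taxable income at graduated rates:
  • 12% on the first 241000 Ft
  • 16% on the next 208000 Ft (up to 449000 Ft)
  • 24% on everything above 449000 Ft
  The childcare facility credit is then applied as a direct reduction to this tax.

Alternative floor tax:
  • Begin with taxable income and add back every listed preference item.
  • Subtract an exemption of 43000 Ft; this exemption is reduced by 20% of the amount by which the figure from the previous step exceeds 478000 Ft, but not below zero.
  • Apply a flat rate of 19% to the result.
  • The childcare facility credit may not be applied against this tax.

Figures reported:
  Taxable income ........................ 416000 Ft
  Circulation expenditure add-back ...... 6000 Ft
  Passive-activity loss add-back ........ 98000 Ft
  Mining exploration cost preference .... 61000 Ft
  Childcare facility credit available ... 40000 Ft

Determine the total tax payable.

106134 Ft

Alternative floor tax:
  Adjusted income: 416000 Ft + 6000 Ft + 98000 Ft + 61000 Ft = 581000 Ft
  Exemption: 43000 Ft − 20% × (581000 Ft − 478000 Ft) = 43000 Ft − 20600 Ft = 22400 Ft
  Base: 581000 Ft − 22400 Ft = 558600 Ft
  558600 Ft × 19% = 106134 Ft

General income tax:
  241000 Ft × 12% = 28920 Ft
  175000 Ft × 16% = 28000 Ft
  → 56920 Ft
  Less childcare facility credit 40000 Ft → 16920 Ft

106134 Ft > 16920 Ft, so the alternative floor tax is the binding amount.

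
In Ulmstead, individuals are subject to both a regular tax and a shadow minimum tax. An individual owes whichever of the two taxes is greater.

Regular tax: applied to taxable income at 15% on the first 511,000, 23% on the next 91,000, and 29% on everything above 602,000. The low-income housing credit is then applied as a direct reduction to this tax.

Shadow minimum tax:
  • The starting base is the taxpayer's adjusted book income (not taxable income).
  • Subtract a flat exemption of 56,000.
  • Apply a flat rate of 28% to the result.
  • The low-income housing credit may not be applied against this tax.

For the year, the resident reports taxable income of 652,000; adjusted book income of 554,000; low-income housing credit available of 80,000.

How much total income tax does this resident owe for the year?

139,440

Shadow minimum tax:
  Base (adjusted book income): 554,000
  Less exemption 56,000 → base 498,000
  498,000 × 28% = 139,440

Regular tax:
  511,000 × 15% = 76,650
  91,000 × 23% = 20,930
  50,000 × 29% = 14,500
  → 112,080
  Less low-income housing credit 80,000 → 32,080

139,440 > 32,080, so the shadow minimum tax is the binding amount.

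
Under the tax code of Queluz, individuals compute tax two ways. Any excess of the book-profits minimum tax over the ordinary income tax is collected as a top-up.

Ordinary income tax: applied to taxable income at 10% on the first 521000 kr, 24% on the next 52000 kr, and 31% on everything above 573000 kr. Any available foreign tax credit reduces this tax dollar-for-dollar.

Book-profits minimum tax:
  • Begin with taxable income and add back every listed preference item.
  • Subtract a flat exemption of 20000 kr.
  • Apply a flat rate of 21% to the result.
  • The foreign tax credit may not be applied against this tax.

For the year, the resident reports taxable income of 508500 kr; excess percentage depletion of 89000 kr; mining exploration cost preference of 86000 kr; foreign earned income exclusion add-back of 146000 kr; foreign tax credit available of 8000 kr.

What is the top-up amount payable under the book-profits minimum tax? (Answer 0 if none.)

Book-profits minimum tax:
  Adjusted income: 508500 kr + 89000 kr + 86000 kr + 146000 kr = 829500 kr
  Less exemption 20000 kr → base 809500 kr
  809500 kr × 21% = 169995 kr

Ordinary income tax:
  508500 kr × 10% = 50850 kr
  Less foreign tax credit 8000 kr → 42850 kr

Excess of book-profits minimum tax over ordinary income tax: 169995 kr − 42850 kr = 127145 kr.

127145 kr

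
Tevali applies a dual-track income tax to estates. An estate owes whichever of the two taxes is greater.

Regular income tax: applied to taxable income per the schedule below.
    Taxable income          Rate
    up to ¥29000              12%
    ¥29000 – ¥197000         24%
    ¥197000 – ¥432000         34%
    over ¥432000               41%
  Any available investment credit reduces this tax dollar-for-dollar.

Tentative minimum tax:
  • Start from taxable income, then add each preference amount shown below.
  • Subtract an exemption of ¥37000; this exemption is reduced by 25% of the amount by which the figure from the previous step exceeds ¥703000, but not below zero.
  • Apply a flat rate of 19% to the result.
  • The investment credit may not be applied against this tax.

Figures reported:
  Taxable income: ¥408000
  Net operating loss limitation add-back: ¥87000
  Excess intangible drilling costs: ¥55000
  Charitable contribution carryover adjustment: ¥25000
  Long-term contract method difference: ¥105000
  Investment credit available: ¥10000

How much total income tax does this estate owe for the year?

¥122170

Regular income tax:
  ¥29000 × 12% = ¥3480
  ¥168000 × 24% = ¥40320
  ¥211000 × 34% = ¥71740
  → ¥115540
  Less investment credit ¥10000 → ¥105540

Tentative minimum tax:
  Adjusted income: ¥408000 + ¥87000 + ¥55000 + ¥25000 + ¥105000 = ¥680000
  Exemption: ¥680000 ≤ ¥703000, so full ¥37000 applies
  Base: ¥680000 − ¥37000 = ¥643000
  ¥643000 × 19% = ¥122170

¥122170 > ¥105540, so the tentative minimum tax is the binding amount.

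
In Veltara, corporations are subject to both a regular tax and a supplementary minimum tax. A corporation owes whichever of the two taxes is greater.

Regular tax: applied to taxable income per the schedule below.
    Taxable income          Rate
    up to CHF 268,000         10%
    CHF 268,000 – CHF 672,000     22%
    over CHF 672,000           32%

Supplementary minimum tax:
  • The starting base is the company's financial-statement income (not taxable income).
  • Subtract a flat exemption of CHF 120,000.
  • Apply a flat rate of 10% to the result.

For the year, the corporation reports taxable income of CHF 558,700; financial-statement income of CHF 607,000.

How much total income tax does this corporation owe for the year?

CHF 90,754

Supplementary minimum tax:
  Base (financial-statement income): CHF 607,000
  Less exemption CHF 120,000 → base CHF 487,000
  CHF 487,000 × 10% = CHF 48,700

Regular tax:
  CHF 268,000 × 10% = CHF 26,800
  CHF 290,700 × 22% = CHF 63,954
  → CHF 90,754

CHF 90,754 > CHF 48,700, so the regular tax governs.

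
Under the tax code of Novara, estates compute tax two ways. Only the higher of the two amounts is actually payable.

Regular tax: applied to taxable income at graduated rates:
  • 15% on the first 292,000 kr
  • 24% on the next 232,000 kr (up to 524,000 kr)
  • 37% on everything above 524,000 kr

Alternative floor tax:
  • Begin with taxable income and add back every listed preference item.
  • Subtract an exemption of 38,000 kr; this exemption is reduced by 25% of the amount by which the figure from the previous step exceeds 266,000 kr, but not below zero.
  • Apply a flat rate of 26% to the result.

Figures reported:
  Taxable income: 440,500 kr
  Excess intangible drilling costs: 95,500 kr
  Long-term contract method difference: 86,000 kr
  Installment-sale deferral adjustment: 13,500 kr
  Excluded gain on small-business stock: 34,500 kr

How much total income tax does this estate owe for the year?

174,200 kr

Regular tax:
  292,000 kr × 15% = 43,800 kr
  148,500 kr × 24% = 35,640 kr
  → 79,440 kr

Alternative floor tax:
  Adjusted income: 440,500 kr + 95,500 kr + 86,000 kr + 13,500 kr + 34,500 kr = 670,000 kr
  Exemption: 25% × (670,000 kr − 266,000 kr) = 101,000 kr ≥ 38,000 kr, so the exemption is fully phased out
  Base: 670,000 kr − 0 kr = 670,000 kr
  670,000 kr × 26% = 174,200 kr

174,200 kr > 79,440 kr, so the alternative floor tax is the binding amount.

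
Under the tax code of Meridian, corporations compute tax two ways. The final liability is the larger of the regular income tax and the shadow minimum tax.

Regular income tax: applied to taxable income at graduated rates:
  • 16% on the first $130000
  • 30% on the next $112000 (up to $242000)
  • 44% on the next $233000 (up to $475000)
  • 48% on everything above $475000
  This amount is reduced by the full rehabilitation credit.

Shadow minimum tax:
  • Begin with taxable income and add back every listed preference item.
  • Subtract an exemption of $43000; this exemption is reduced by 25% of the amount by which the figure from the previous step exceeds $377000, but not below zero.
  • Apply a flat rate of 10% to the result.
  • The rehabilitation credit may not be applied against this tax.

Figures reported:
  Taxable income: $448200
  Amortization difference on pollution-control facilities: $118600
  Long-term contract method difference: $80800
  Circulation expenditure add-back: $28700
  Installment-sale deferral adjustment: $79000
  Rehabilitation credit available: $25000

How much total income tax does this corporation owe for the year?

$120128

Regular income tax:
  $130000 × 16% = $20800
  $112000 × 30% = $33600
  $206200 × 44% = $90728
  → $145128
  Less rehabilitation credit $25000 → $120128

Shadow minimum tax:
  Adjusted income: $448200 + $118600 + $80800 + $28700 + $79000 = $755300
  Exemption: 25% × ($755300 − $377000) = $94575 ≥ $43000, so the exemption is fully phased out
  Base: $755300 − $0 = $755300
  $755300 × 10% = $75530

$120128 > $75530, so the regular income tax governs.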